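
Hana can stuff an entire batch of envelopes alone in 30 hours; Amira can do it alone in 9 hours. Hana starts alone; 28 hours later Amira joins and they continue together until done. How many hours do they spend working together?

6/13 hours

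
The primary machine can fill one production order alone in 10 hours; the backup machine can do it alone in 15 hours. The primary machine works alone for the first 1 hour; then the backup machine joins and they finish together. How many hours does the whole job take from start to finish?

32/5 hours

In 1 hour the primary machine does 1/10 of the job, leaving 9/10.
The primary machine and the backup machine together work at 1/6 per hour, so finishing takes 9/10 ÷ 1/6 = 27/5 hours.
Total time = 1 + 27/5 = 32/5 hours.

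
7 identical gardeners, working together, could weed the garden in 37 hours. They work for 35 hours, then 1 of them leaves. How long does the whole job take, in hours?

112/3 hours

One gardener does 1/259 of the job per hour.
After 35 hours with 7 gardeners, 35/37 is done (2/37 left).
With 6 gardeners the rate is 6/259, so the rest takes 2/37 ÷ 6/259 = 7/3 hours.
Total = 35 + 7/3 = 112/3 hours.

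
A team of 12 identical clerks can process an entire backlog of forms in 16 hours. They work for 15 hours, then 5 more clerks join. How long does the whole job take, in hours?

One clerk does 1/192 of the job per hour.
After 15 hours with 12 clerks, 15/16 is done (1/16 left).
With 17 clerks the rate is 17/192, so the rest takes 1/16 ÷ 17/192 = 12/17 hours.
Total = 15 + 12/17 = 267/17 hours.

267/17 hours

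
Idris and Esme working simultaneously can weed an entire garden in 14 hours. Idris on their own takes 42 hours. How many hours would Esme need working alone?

Combined rate is 1/14 per hour.
Known contribution: 1/42 per hour.
So Esme's rate is 1/14 − 1/42 = 1/21, meaning 21 hours alone.

21 hours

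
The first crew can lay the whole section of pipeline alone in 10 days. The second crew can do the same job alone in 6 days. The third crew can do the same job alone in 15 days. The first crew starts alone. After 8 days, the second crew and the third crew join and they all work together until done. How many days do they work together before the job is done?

3/5 days

In the first 8 days the first crew alone does 8/10 = 4/5 of the job, leaving 1/5.
Once everyone is working, combined rate: 1/10 + 1/6 + 1/15 = (3 + 5 + 2)/30 = 10/30 = 1/3 per day.
Remaining 1/5 at 1/3 per day takes 3/5 days.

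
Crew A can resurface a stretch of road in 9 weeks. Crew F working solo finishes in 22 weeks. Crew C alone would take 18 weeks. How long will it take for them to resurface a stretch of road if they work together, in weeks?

Combined rate: 1/9 + 1/22 + 1/18 = (22 + 9 + 11)/198 = 42/198 = 7/33 per week.
Time = 1 ÷ (7/33) = 33/7 weeks.

33/7 weeks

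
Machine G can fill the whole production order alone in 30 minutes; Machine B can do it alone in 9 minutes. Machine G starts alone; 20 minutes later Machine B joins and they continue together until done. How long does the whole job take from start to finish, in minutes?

In 20 minutes Machine G does 20/30 = 2/3 of the job, leaving 1/3.
Machine G and Machine B together work at 13/90 per minute, so finishing takes 1/3 ÷ 13/90 = 30/13 minutes.
Total time = 20 + 30/13 = 290/13 minutes.

290/13 minutes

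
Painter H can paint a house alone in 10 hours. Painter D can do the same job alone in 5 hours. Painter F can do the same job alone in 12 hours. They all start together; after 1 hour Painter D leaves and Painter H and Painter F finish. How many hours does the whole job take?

In the first 1 hour the combined rate is 23/60, so 23/60 of the job is done, leaving 37/60.
After Painter D leaves the rate is 11/60 per hour; the remaining 37/60 takes 37/11 hours.
Total = 1 + 37/11 = 48/11 hours.

48/11 hours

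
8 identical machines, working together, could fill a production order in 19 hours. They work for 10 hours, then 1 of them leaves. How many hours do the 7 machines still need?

72/7 hours

One machine does 1/152 of the job per hour.
After 10 hours with 8 machines, 10/19 is done (9/19 left).
With 7 machines the rate is 7/152, so the rest takes 9/19 ÷ 7/152 = 72/7 hours.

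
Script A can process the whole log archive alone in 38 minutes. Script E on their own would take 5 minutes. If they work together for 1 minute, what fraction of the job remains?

147/190

Combined rate: 1/38 + 1/5 = (5 + 38)/190 = 43/190 per minute.
In 1 minute they complete 1·43/190 = 43/190 of the job.
So 147/190 remains.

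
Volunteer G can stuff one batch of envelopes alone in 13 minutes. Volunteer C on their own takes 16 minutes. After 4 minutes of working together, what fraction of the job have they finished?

Combined rate: 1/13 + 1/16 = (16 + 13)/208 = 29/208 per minute.
In 4 minutes they complete 4·29/208 = 29/52 of the job.

29/52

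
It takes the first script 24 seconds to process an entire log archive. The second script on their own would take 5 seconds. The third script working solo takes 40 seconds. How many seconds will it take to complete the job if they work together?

15/4 seconds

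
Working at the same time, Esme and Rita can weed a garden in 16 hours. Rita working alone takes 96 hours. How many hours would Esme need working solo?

96/5 hours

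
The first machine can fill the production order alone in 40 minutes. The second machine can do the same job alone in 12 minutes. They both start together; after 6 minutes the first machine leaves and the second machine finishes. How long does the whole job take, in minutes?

51/5 minutes

In the first 6 minutes the combined rate is 13/120, so 13/20 of the job is done, leaving 7/20.
After the first machine leaves the rate is 1/12 per minute; the remaining 7/20 takes 21/5 minutes.
Total = 6 + 21/5 = 51/5 minutes.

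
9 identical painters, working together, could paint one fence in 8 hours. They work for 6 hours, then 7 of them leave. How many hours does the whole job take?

15 hours

One painter does 1/72 of the job per hour.
After 6 hours with 9 painters, 3/4 is done (1/4 left).
With 2 painters the rate is 2/72 = 1/36, so the rest takes 1/4 ÷ 1/36 = 9 hours.
Total = 6 + 9 = 15 hours.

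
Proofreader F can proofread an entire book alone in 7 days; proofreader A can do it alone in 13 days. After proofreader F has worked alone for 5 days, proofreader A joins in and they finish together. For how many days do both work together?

In 5 days proofreader F does 5/7 of the job, leaving 2/7.
Proofreader F and proofreader A together work at 20/91 per day, so finishing takes 2/7 ÷ 20/91 = 13/10 days.

13/10 days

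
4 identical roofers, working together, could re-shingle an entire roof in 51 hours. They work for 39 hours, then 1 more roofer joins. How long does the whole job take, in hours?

One roofer does 1/204 of the job per hour.
After 39 hours with 4 roofers, 13/17 is done (4/17 left).
With 5 roofers the rate is 5/204, so the rest takes 4/17 ÷ 5/204 = 48/5 hours.
Total = 39 + 48/5 = 243/5 hours.

243/5 hours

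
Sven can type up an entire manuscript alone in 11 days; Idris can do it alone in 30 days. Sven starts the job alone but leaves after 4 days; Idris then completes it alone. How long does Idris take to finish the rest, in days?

210/11 days

In 4 days Sven does 4/11 of the job, leaving 7/11.
Idris works at 1/30 per day, so finishing takes 7/11 ÷ 1/30 = 210/11 days.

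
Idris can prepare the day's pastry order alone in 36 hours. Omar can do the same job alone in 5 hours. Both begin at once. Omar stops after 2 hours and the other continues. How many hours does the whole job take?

108/5 hours

In the first 2 hours the combined rate is 41/180, so 41/90 of the job is done, leaving 49/90.
After Omar leaves the rate is 1/36 per hour; the remaining 49/90 takes 98/5 hours.
Total = 2 + 98/5 = 108/5 hours.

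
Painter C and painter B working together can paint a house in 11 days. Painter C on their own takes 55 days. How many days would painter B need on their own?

Combined rate is 1/11 per day.
Known contribution: 1/55 per day.
So painter B's rate is 1/11 − 1/55 = 4/55, meaning 55/4 days alone.

55/4 days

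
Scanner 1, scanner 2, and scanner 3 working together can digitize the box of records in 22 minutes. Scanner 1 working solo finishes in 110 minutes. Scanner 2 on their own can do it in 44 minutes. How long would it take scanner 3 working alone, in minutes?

220/3 minutes

Combined rate is 1/22 per minute.
Known contribution: 1/110 + 1/44 = (2 + 5)/220 = 7/220 per minute.
So scanner 3's rate is 1/22 − 7/220 = 3/220, meaning 220/3 minutes alone.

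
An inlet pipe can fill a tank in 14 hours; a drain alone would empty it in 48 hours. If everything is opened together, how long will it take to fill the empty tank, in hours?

336/17 hours

Net rate = 1/14 − 1/48 = (24 − 7)/336 = 17/336 per hour.
Filling time = 1 ÷ (17/336) = 336/17 hours.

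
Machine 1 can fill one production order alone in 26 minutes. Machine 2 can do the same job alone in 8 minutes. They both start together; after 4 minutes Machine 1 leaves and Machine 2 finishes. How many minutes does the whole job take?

In the first 4 minutes the combined rate is 17/104, so 17/26 of the job is done, leaving 9/26.
After Machine 1 leaves the rate is 1/8 per minute; the remaining 9/26 takes 36/13 minutes.
Total = 4 + 36/13 = 88/13 minutes.

88/13 minutes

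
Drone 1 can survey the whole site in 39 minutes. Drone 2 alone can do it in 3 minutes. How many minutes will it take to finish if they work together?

39/14 minutes

With two workers the combined time is the product over the sum: 39·3/(39+3) = 117/42 = 39/14 minutes.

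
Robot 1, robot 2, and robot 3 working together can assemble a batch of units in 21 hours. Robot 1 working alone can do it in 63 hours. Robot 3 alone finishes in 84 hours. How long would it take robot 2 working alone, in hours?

252/5 hours

Combined rate is 1/21 per hour.
Known contribution: 1/63 + 1/84 = (4 + 3)/252 = 7/252 = 1/36 per hour.
So robot 2's rate is 1/21 − 1/36 = 5/252, meaning 252/5 hours alone.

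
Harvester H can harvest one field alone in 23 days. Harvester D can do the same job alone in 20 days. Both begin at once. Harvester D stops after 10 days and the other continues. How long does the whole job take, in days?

In the first 10 days the combined rate is 43/460, so 43/46 of the job is done, leaving 3/46.
After harvester D leaves the rate is 1/23 per day; the remaining 3/46 takes 3/2 days.
Total = 10 + 3/2 = 23/2 days.

23/2 days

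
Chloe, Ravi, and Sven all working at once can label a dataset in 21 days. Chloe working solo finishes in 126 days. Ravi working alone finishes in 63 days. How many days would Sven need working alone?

Combined rate is 1/21 per day.
Known contribution: 1/126 + 1/63 = (1 + 2)/126 = 3/126 = 1/42 per day.
So Sven's rate is 1/21 − 1/42 = 1/42, meaning 42 days alone.

42 days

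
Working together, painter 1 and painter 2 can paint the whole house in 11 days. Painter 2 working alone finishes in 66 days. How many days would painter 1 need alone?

66/5 days

Combined rate is 1/11 per day.
Known contribution: 1/66 per day.
So painter 1's rate is 1/11 − 1/66 = 5/66, meaning 66/5 days alone.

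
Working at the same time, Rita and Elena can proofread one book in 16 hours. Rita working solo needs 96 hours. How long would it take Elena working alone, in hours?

96/5 hours

Combined rate is 1/16 per hour.
Known contribution: 1/96 per hour.
So Elena's rate is 1/16 − 1/96 = 5/96, meaning 96/5 hours alone.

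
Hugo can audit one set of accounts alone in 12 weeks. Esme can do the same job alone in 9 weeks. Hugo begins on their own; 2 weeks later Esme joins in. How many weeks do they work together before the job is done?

30/7 weeks

In the first 2 weeks Hugo alone does 2/12 = 1/6 of the job, leaving 5/6.
Once everyone is working, combined rate: 1/12 + 1/9 = (3 + 4)/36 = 7/36 per week.
Remaining 5/6 at 7/36 per week takes 30/7 weeks.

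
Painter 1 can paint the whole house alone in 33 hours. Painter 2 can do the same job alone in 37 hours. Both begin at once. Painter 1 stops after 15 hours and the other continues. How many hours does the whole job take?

222/11 hours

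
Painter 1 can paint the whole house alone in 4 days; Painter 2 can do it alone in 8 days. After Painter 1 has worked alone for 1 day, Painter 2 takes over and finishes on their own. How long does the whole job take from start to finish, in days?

In 1 day Painter 1 does 1/4 of the job, leaving 3/4.
Painter 2 works at 1/8 per day, so finishing takes 3/4 ÷ 1/8 = 6 days.
Total time = 1 + 6 = 7 days.

7 days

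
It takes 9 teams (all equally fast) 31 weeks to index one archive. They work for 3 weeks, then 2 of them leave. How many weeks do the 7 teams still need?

One team does 1/279 of the job per week.
After 3 weeks with 9 teams, 3/31 is done (28/31 left).
With 7 teams the rate is 7/279, so the rest takes 28/31 ÷ 7/279 = 36 weeks.

36 weeks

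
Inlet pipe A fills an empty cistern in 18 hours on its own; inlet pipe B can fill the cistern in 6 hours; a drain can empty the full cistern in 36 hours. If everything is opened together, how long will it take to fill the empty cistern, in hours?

36/7 hours

Net rate = 1/18 + 1/6 − 1/36 = (2 + 6 − 1)/36 = 7/36 per hour.
Filling time = 1 ÷ (7/36) = 36/7 hours.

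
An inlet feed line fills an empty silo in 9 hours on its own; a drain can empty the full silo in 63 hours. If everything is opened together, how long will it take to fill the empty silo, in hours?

Net rate = 1/9 − 1/63 = (7 − 1)/63 = 6/63 = 2/21 per hour.
Filling time = 1 ÷ (2/21) = 21/2 hours.

21/2 hours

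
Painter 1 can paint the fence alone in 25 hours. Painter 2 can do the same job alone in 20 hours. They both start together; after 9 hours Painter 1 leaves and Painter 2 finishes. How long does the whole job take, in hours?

64/5 hours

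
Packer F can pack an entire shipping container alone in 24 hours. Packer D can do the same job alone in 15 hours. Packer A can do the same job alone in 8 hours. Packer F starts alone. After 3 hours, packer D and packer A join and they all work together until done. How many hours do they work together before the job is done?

In the first 3 hours packer F alone does 3/24 = 1/8 of the job, leaving 7/8.
Once everyone is working, combined rate: 1/24 + 1/15 + 1/8 = (5 + 8 + 15)/120 = 28/120 = 7/30 per hour.
Remaining 7/8 at 7/30 per hour takes 15/4 hours.

15/4 hours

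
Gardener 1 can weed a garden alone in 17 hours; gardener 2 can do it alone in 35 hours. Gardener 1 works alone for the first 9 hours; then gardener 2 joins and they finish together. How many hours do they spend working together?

In 9 hours gardener 1 does 9/17 of the job, leaving 8/17.
Gardener 1 and gardener 2 together work at 52/595 per hour, so finishing takes 8/17 ÷ 52/595 = 70/13 hours.

70/13 hours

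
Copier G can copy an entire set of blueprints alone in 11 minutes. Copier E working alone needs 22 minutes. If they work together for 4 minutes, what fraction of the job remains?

5/11

Combined rate: 1/11 + 1/22 = (2 + 1)/22 = 3/22 per minute.
In 4 minutes they complete 4·3/22 = 6/11 of the job.
So 5/11 remains.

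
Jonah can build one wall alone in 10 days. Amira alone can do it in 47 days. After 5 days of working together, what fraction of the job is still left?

Combined rate: 1/10 + 1/47 = (47 + 10)/470 = 57/470 per day.
In 5 days they complete 5·57/470 = 57/94 of the job.
So 37/94 remains.

37/94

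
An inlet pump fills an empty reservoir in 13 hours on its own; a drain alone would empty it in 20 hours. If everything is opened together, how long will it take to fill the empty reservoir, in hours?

260/7 hours

Net rate = 1/13 − 1/20 = (20 − 13)/260 = 7/260 per hour.
Filling time = 1 ÷ (7/260) = 260/7 hours.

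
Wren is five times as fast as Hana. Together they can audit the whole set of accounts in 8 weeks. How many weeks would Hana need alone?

Let Hana's rate be r; then Wren's rate is 5r, so together (5 + 1)r = 6r = 1/8.
Thus r = 1/48 per week.
Hana alone: 48 weeks; Wren alone: 48/5 weeks.

48 weeks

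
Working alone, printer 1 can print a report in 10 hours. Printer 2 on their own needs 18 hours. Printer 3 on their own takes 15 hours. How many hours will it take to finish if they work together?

9/2 hours

Combined rate: 1/10 + 1/18 + 1/15 = (9 + 5 + 6)/90 = 20/90 = 2/9 per hour.
Time = 1 ÷ (2/9) = 9/2 hours.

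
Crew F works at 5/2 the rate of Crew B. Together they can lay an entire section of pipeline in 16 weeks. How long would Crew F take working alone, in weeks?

Let Crew B's rate be r; then Crew F's rate is (5/2)r, so together (5/2 + 1)r = (7/2)r = 1/16.
Thus r = 1/56 per week.
Crew B alone: 56 weeks; Crew F alone: 112/5 weeks.

112/5 weeks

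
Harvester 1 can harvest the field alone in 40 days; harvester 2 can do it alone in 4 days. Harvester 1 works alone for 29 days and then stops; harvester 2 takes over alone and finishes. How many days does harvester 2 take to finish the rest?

In 29 days harvester 1 does 29/40 of the job, leaving 11/40.
Harvester 2 works at 1/4 per day, so finishing takes 11/40 ÷ 1/4 = 11/10 days.

11/10 days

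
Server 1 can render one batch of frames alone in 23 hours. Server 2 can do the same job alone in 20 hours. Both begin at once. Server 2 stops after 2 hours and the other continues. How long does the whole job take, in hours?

207/10 hours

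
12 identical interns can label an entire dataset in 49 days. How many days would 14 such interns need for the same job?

42 days

Total work is 12·49 = 588 intern-days.
With 14 interns: 588/14 = 42 days.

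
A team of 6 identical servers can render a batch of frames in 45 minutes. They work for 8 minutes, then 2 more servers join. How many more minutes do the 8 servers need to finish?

One server does 1/270 of the job per minute.
After 8 minutes with 6 servers, 8/45 is done (37/45 left).
With 8 servers the rate is 8/270 = 4/135, so the rest takes 37/45 ÷ 4/135 = 111/4 minutes.

111/4 minutes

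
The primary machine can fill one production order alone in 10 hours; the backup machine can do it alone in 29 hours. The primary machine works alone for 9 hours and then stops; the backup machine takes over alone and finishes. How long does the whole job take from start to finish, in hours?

119/10 hours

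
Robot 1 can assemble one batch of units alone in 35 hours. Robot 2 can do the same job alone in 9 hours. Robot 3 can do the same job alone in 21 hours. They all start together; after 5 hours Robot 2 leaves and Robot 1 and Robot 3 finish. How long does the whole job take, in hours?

In the first 5 hours the combined rate is 59/315, so 59/63 of the job is done, leaving 4/63.
After Robot 2 leaves the rate is 8/105 per hour; the remaining 4/63 takes 5/6 hours.
Total = 5 + 5/6 = 35/6 hours.

35/6 hours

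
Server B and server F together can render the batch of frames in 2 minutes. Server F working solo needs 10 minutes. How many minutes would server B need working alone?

Combined rate is 1/2 per minute.
Known contribution: 1/10 per minute.
So server B's rate is 1/2 − 1/10 = 2/5, meaning 5/2 minutes alone.

5/2 minutes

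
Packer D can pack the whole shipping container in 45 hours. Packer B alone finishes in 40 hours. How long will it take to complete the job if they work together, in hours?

360/17 hours

Combined rate: 1/45 + 1/40 = (8 + 9)/360 = 17/360 per hour.
Time = 1 ÷ (17/360) = 360/17 hours.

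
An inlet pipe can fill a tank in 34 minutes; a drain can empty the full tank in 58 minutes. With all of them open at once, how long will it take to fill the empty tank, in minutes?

493/6 minutes

Net rate = 1/34 − 1/58 = (29 − 17)/986 = 12/986 = 6/493 per minute.
Filling time = 1 ÷ (6/493) = 493/6 minutes.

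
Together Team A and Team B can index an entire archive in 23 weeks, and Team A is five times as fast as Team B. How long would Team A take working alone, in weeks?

Let Team B's rate be r; then Team A's rate is 5r, so together (5 + 1)r = 6r = 1/23.
Thus r = 1/138 per week.
Team B alone: 138 weeks; Team A alone: 138/5 weeks.

138/5 weeks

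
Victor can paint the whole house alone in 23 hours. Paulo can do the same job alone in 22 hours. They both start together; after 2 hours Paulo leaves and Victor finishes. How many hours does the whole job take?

230/11 hours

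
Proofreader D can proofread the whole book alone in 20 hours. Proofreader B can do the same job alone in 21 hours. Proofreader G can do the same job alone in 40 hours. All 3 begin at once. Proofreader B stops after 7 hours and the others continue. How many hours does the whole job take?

In the first 7 hours the combined rate is 103/840, so 103/120 of the job is done, leaving 17/120.
After proofreader B leaves the rate is 3/40 per hour; the remaining 17/120 takes 17/9 hours.
Total = 7 + 17/9 = 80/9 hours.

80/9 hours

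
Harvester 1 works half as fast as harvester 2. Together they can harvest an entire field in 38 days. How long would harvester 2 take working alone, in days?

57 days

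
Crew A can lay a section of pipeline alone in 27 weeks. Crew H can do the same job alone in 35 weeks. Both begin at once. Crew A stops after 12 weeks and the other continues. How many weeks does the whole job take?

175/9 weeks

In the first 12 weeks the combined rate is 62/945, so 248/315 of the job is done, leaving 67/315.
After crew A leaves the rate is 1/35 per week; the remaining 67/315 takes 67/9 weeks.
Total = 12 + 67/9 = 175/9 weeks.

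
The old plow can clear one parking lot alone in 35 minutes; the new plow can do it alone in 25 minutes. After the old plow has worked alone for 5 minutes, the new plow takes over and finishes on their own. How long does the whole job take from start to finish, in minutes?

185/7 minutes

In 5 minutes the old plow does 5/35 = 1/7 of the job, leaving 6/7.
The new plow works at 1/25 per minute, so finishing takes 6/7 ÷ 1/25 = 150/7 minutes.
Total time = 5 + 150/7 = 185/7 minutes.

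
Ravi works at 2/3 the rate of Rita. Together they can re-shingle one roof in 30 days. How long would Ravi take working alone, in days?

Let Rita's rate be r; then Ravi's rate is (2/3)r, so together (2/3 + 1)r = (5/3)r = 1/30.
Thus r = 1/50 per day.
Rita alone: 50 days; Ravi alone: 75 days.

75 days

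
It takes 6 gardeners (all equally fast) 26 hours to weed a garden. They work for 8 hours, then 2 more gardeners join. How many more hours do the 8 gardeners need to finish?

One gardener does 1/156 of the job per hour.
After 8 hours with 6 gardeners, 4/13 is done (9/13 left).
With 8 gardeners the rate is 8/156 = 2/39, so the rest takes 9/13 ÷ 2/39 = 27/2 hours.

27/2 hours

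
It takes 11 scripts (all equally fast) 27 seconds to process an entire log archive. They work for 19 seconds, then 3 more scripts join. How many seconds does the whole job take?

One script does 1/297 of the job per second.
After 19 seconds with 11 scripts, 19/27 is done (8/27 left).
With 14 scripts the rate is 14/297, so the rest takes 8/27 ÷ 14/297 = 44/7 seconds.
Total = 19 + 44/7 = 177/7 seconds.

177/7 seconds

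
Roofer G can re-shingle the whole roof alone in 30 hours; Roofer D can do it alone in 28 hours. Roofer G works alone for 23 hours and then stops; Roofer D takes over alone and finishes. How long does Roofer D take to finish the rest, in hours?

98/15 hours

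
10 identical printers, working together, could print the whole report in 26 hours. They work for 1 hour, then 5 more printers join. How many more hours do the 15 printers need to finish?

50/3 hours

One printer does 1/260 of the job per hour.
After 1 hour with 10 printers, 1/26 is done (25/26 left).
With 15 printers the rate is 15/260 = 3/52, so the rest takes 25/26 ÷ 3/52 = 50/3 hours.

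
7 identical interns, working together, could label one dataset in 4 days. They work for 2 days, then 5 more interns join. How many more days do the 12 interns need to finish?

One intern does 1/28 of the job per day.
After 2 days with 7 interns, 1/2 is done (1/2 left).
With 12 interns the rate is 12/28 = 3/7, so the rest takes 1/2 ÷ 3/7 = 7/6 days.

7/6 days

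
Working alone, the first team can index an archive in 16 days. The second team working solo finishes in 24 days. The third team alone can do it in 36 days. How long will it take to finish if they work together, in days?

Combined rate: 1/16 + 1/24 + 1/36 = (9 + 6 + 4)/144 = 19/144 per day.
Time = 1 ÷ (19/144) = 144/19 days.

144/19 days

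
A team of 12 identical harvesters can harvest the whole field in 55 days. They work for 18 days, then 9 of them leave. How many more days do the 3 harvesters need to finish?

148 days

One harvester does 1/660 of the job per day.
After 18 days with 12 harvesters, 18/55 is done (37/55 left).
With 3 harvesters the rate is 3/660 = 1/220, so the rest takes 37/55 ÷ 1/220 = 148 days.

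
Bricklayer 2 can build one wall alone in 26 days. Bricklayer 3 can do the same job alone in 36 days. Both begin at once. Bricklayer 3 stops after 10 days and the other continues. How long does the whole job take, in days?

In the first 10 days the combined rate is 31/468, so 155/234 of the job is done, leaving 79/234.
After Bricklayer 3 leaves the rate is 1/26 per day; the remaining 79/234 takes 79/9 days.
Total = 10 + 79/9 = 169/9 days.

169/9 days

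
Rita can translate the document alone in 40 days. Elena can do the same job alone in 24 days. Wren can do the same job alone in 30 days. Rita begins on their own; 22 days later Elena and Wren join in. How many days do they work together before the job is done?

9/2 days

In the first 22 days Rita alone does 22/40 = 11/20 of the job, leaving 9/20.
Once everyone is working, combined rate: 1/40 + 1/24 + 1/30 = (3 + 5 + 4)/120 = 12/120 = 1/10 per day.
Remaining 9/20 at 1/10 per day takes 9/2 days.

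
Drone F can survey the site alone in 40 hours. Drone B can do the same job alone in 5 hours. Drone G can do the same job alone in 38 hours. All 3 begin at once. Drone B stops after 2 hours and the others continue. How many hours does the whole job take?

152/13 hours

In the first 2 hours the combined rate is 191/760, so 191/380 of the job is done, leaving 189/380.
After drone B leaves the rate is 39/760 per hour; the remaining 189/380 takes 126/13 hours.
Total = 2 + 126/13 = 152/13 hours.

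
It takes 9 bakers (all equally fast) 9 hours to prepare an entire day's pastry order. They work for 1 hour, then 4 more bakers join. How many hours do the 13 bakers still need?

72/13 hours

One baker does 1/81 of the job per hour.
After 1 hour with 9 bakers, 1/9 is done (8/9 left).
With 13 bakers the rate is 13/81, so the rest takes 8/9 ÷ 13/81 = 72/13 hours.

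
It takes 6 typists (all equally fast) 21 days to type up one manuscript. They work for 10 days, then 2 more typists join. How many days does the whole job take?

One typist does 1/126 of the job per day.
After 10 days with 6 typists, 10/21 is done (11/21 left).
With 8 typists the rate is 8/126 = 4/63, so the rest takes 11/21 ÷ 4/63 = 33/4 days.
Total = 10 + 33/4 = 73/4 days.

73/4 days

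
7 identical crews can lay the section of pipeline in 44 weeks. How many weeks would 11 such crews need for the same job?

28 weeks

Total work is 7·44 = 308 crew-weeks.
With 11 crews: 308/11 = 28 weeks.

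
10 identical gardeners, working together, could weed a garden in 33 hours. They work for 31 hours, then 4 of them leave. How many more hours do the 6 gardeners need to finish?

10/3 hours

One gardener does 1/330 of the job per hour.
After 31 hours with 10 gardeners, 31/33 is done (2/33 left).
With 6 gardeners the rate is 6/330 = 1/55, so the rest takes 2/33 ÷ 1/55 = 10/3 hours.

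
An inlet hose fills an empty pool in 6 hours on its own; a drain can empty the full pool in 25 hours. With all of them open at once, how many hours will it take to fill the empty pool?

150/19 hours

Net rate = 1/6 − 1/25 = (25 − 6)/150 = 19/150 per hour.
Filling time = 1 ÷ (19/150) = 150/19 hours.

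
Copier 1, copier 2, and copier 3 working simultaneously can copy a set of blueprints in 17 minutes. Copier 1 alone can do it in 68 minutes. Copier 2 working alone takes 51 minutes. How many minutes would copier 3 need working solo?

204/5 minutes

Combined rate is 1/17 per minute.
Known contribution: 1/68 + 1/51 = (3 + 4)/204 = 7/204 per minute.
So copier 3's rate is 1/17 − 7/204 = 5/204, meaning 204/5 minutes alone.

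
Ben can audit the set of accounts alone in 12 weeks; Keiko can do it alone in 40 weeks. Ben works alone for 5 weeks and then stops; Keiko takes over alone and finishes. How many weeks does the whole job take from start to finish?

85/3 weeks

In 5 weeks Ben does 5/12 of the job, leaving 7/12.
Keiko works at 1/40 per week, so finishing takes 7/12 ÷ 1/40 = 70/3 weeks.
Total time = 5 + 70/3 = 85/3 weeks.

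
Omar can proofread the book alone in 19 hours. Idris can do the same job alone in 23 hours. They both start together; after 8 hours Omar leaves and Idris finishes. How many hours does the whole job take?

253/19 hours

In the first 8 hours the combined rate is 42/437, so 336/437 of the job is done, leaving 101/437.
After Omar leaves the rate is 1/23 per hour; the remaining 101/437 takes 101/19 hours.
Total = 8 + 101/19 = 253/19 hours.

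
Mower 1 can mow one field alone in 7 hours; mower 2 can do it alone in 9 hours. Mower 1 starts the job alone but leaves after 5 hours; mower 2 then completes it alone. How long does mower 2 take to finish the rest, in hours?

18/7 hours

In 5 hours mower 1 does 5/7 of the job, leaving 2/7.
Mower 2 works at 1/9 per hour, so finishing takes 2/7 ÷ 1/9 = 18/7 hours.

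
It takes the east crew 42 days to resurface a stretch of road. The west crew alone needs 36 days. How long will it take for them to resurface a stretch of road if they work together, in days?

252/13 days

Combined rate: 1/42 + 1/36 = (6 + 7)/252 = 13/252 per day.
Time = 1 ÷ (13/252) = 252/13 days.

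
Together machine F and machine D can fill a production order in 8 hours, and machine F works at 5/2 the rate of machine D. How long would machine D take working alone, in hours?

Let machine D's rate be r; then machine F's rate is (5/2)r, so together (5/2 + 1)r = (7/2)r = 1/8.
Thus r = 1/28 per hour.
Machine D alone: 28 hours; machine F alone: 56/5 hours.

28 hours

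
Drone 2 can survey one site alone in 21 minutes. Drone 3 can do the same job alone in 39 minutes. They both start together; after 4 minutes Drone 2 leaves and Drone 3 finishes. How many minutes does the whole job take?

In the first 4 minutes the combined rate is 20/273, so 80/273 of the job is done, leaving 193/273.
After Drone 2 leaves the rate is 1/39 per minute; the remaining 193/273 takes 193/7 minutes.
Total = 4 + 193/7 = 221/7 minutes.

221/7 minutes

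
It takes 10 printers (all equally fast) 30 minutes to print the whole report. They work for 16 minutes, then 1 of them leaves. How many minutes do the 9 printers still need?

One printer does 1/300 of the job per minute.
After 16 minutes with 10 printers, 8/15 is done (7/15 left).
With 9 printers the rate is 9/300 = 3/100, so the rest takes 7/15 ÷ 3/100 = 140/9 minutes.

140/9 minutes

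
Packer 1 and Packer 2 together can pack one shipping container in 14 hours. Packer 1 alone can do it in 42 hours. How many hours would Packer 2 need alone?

Combined rate is 1/14 per hour.
Known contribution: 1/42 per hour.
So Packer 2's rate is 1/14 − 1/42 = 1/21, meaning 21 hours alone.

21 hours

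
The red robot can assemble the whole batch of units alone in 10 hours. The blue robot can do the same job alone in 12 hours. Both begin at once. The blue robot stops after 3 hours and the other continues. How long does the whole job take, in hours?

In the first 3 hours the combined rate is 11/60, so 11/20 of the job is done, leaving 9/20.
After the blue robot leaves the rate is 1/10 per hour; the remaining 9/20 takes 9/2 hours.
Total = 3 + 9/2 = 15/2 hours.

15/2 hours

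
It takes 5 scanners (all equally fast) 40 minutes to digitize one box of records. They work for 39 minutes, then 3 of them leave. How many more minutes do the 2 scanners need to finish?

One scanner does 1/200 of the job per minute.
After 39 minutes with 5 scanners, 39/40 is done (1/40 left).
With 2 scanners the rate is 2/200 = 1/100, so the rest takes 1/40 ÷ 1/100 = 5/2 minutes.

5/2 minutes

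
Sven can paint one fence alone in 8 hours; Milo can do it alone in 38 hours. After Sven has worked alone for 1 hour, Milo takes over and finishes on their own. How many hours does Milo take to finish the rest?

133/4 hours

In 1 hour Sven does 1/8 of the job, leaving 7/8.
Milo works at 1/38 per hour, so finishing takes 7/8 ÷ 1/38 = 133/4 hours.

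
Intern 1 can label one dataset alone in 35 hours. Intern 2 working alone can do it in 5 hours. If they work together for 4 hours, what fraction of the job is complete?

Combined rate: 1/35 + 1/5 = (1 + 7)/35 = 8/35 per hour.
In 4 hours they complete 4·8/35 = 32/35 of the job.

32/35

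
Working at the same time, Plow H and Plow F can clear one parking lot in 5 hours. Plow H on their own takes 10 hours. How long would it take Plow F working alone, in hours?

10 hours

Combined rate is 1/5 per hour.
Known contribution: 1/10 per hour.
So Plow F's rate is 1/5 − 1/10 = 1/10, meaning 10 hours alone.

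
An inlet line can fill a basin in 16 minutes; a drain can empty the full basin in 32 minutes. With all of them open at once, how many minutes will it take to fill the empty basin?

Net rate = 1/16 − 1/32 = (2 − 1)/32 = 1/32 per minute.
Filling time = 1 ÷ (1/32) = 32 minutes.

32 minutes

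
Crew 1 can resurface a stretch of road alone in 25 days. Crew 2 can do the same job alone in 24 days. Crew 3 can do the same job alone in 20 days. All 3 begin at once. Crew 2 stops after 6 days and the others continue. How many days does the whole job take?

25/3 days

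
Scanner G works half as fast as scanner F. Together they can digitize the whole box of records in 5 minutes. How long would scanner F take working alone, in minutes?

Let scanner F's rate be r; then scanner G's rate is (1/2)r, so together (1/2 + 1)r = (3/2)r = 1/5.
Thus r = 2/15 per minute.
Scanner F alone: 15/2 minutes; scanner G alone: 15 minutes.

15/2 minutes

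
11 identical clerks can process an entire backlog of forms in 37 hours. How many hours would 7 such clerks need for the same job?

407/7 hours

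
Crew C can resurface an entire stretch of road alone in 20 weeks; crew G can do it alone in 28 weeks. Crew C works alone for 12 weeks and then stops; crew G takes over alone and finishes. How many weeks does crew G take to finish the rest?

56/5 weeks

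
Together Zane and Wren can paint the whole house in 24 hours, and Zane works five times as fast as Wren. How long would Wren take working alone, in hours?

144 hours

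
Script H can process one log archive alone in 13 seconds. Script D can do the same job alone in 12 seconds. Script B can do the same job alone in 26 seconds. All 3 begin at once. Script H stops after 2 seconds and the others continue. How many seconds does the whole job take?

132/19 seconds

In the first 2 seconds the combined rate is 31/156, so 31/78 of the job is done, leaving 47/78.
After script H leaves the rate is 19/156 per second; the remaining 47/78 takes 94/19 seconds.
Total = 2 + 94/19 = 132/19 seconds.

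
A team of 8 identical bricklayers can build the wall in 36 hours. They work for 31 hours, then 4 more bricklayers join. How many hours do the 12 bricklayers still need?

10/3 hours

One bricklayer does 1/288 of the job per hour.
After 31 hours with 8 bricklayers, 31/36 is done (5/36 left).
With 12 bricklayers the rate is 12/288 = 1/24, so the rest takes 5/36 ÷ 1/24 = 10/3 hours.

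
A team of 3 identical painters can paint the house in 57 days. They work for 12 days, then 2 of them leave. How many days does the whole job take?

One painter does 1/171 of the job per day.
After 12 days with 3 painters, 4/19 is done (15/19 left).
With 1 painter the rate is 1/171, so the rest takes 15/19 ÷ 1/171 = 135 days.
Total = 12 + 135 = 147 days.

147 days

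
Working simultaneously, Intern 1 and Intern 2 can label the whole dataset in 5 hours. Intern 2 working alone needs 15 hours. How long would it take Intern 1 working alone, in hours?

15/2 hours

Combined rate is 1/5 per hour.
Known contribution: 1/15 per hour.
So Intern 1's rate is 1/5 − 1/15 = 2/15, meaning 15/2 hours alone.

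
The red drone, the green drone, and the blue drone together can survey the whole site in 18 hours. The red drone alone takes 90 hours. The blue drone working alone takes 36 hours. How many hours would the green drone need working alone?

Combined rate is 1/18 per hour.
Known contribution: 1/90 + 1/36 = (2 + 5)/180 = 7/180 per hour.
So the green drone's rate is 1/18 − 7/180 = 1/60, meaning 60 hours alone.

60 hours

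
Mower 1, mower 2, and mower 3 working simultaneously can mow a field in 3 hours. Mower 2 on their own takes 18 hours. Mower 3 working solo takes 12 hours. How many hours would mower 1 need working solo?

36/7 hours

Combined rate is 1/3 per hour.
Known contribution: 1/18 + 1/12 = (2 + 3)/36 = 5/36 per hour.
So mower 1's rate is 1/3 − 5/36 = 7/36, meaning 36/7 hours alone.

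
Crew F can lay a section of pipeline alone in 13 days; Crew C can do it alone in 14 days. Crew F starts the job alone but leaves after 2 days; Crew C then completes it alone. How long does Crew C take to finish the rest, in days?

154/13 days

In 2 days Crew F does 2/13 of the job, leaving 11/13.
Crew C works at 1/14 per day, so finishing takes 11/13 ÷ 1/14 = 154/13 days.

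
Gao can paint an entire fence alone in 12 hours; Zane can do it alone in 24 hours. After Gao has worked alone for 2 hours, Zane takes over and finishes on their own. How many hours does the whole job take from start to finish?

In 2 hours Gao does 2/12 = 1/6 of the job, leaving 5/6.
Zane works at 1/24 per hour, so finishing takes 5/6 ÷ 1/24 = 20 hours.
Total time = 2 + 20 = 22 hours.

22 hours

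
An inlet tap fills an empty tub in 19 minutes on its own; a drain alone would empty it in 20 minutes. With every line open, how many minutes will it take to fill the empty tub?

Net rate = 1/19 − 1/20 = (20 − 19)/380 = 1/380 per minute.
Filling time = 1 ÷ (1/380) = 380 minutes.

380 minutes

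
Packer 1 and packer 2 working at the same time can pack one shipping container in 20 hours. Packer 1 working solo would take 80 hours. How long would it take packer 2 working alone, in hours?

Combined rate is 1/20 per hour.
Known contribution: 1/80 per hour.
So packer 2's rate is 1/20 − 1/80 = 3/80, meaning 80/3 hours alone.

80/3 hours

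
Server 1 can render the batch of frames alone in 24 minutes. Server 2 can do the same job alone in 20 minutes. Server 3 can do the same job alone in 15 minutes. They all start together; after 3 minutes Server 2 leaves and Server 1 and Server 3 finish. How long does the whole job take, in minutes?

In the first 3 minutes the combined rate is 19/120, so 19/40 of the job is done, leaving 21/40.
After Server 2 leaves the rate is 13/120 per minute; the remaining 21/40 takes 63/13 minutes.
Total = 3 + 63/13 = 102/13 minutes.

102/13 minutes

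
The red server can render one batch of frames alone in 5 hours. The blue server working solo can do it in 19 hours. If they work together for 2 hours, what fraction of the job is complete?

48/95

Combined rate: 1/5 + 1/19 = (19 + 5)/95 = 24/95 per hour.
In 2 hours they complete 2·24/95 = 48/95 of the job.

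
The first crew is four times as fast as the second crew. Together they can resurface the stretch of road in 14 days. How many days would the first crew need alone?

Let the second crew's rate be r; then the first crew's rate is 4r, so together (4 + 1)r = 5r = 1/14.
Thus r = 1/70 per day.
The second crew alone: 70 days; the first crew alone: 35/2 days.

35/2 days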